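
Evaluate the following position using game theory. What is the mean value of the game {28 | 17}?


Game = {28 | 17}, a switch {a | b} with numbers a > b.
Its thermograph has left wall a - t and right wall b + t, which meet at t = (a - b)/2, where both equal (a + b)/2. So the mast (mean value) is at (a + b)/2.
Mean = (28 + (17))/2 = 45/2 = 45/2

45/2


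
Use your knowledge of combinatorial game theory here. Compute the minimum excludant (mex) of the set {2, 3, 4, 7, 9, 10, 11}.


Set = {2, 3, 4, 7, 9, 10, 11}
0 is NOT in the set. This is the mex.
mex = 0

0


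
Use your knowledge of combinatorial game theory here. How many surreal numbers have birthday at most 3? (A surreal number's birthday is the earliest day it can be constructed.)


Day 0: {|} = 0 is born. Count = 1.
Day n: the number of surreal numbers born by day n is 2^(n+1) - 1.
By day 0: 2^1 - 1 = 1
By day 1: 2^2 - 1 = 3
By day 2: 2^3 - 1 = 7
By day 3: 2^4 - 1 = 15
By day 3: 15 surreal numbers.

15


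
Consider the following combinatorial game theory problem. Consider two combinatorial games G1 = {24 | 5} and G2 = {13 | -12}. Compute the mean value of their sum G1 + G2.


G1 = {24 | 5}, G2 = {13 | -12}
Each is a switch {a | b} with numbers a > b; its mean value is (a + b)/2, and mean value is additive over game sums: m(G1 + G2) = m(G1) + m(G2).
Mean of G1 = (24 + (5))/2 = 29/2 = 29/2
Mean of G2 = (13 + (-12))/2 = 1/2 = 1/2
Mean of G1 + G2 = 29/2 + 1/2 = 15

15


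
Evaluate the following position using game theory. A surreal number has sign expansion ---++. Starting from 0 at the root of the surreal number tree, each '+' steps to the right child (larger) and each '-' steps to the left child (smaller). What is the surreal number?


Sign expansion: ---++
Rule: track bounds (lo, hi), initially (-inf, +inf). On '+', the current value becomes lo and we move to the simplest number in (value, hi): value + 1 if hi = +inf, otherwise the midpoint (value + hi)/2. On '-', the current value becomes hi and we move to value - 1 if lo = -inf, otherwise the midpoint (lo + value)/2.
Start at 0.
Step 1: sign = -, move left. Bounds: (-inf, 0). Value = -1
Step 2: sign = -, move left. Bounds: (-inf, -1). Value = -2
Step 3: sign = -, move left. Bounds: (-inf, -2). Value = -3
Step 4: sign = +, move right. Bounds: (-3, -2). Value = -5/2
Step 5: sign = +, move right. Bounds: (-5/2, -2). Value = -9/4
The surreal number with sign expansion ---++ is -9/4.

-9/4


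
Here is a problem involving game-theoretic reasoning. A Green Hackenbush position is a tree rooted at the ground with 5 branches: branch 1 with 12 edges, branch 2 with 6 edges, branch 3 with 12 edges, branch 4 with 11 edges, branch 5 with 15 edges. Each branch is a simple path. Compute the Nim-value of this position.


The tree has 5 branches from the ground vertex.
In Green Hackenbush, the Nim-value of a simple path of length k is k.
Branch 1: length 12, Nim-value = 12
Branch 2: length 6, Nim-value = 6
Branch 3: length 12, Nim-value = 12
Branch 4: length 11, Nim-value = 11
Branch 5: length 15, Nim-value = 15
Total Nim-value = XOR of all branch values:
0 XOR 12 = 12
12 XOR 6 = 10
10 XOR 12 = 6
6 XOR 11 = 13
13 XOR 15 = 2
Nim-value of the tree = 2

2


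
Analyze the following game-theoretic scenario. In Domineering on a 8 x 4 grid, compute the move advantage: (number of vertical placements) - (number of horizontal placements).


Board is 8 x 4 (rows x cols).
Left (vertical) placements: (rows-1) * cols = 7 * 4 = 28
Right (horizontal) placements: rows * (cols-1) = 8 * 3 = 24
Advantage = Left - Right = 28 - 24 = 4

4


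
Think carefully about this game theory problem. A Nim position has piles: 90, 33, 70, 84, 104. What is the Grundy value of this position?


We need the XOR (exclusive or) of all pile sizes.
After XOR-ing pile 1 (size 90): 0 XOR 90 = 90
After XOR-ing pile 2 (size 33): 90 XOR 33 = 123
After XOR-ing pile 3 (size 70): 123 XOR 70 = 61
After XOR-ing pile 4 (size 84): 61 XOR 84 = 105
After XOR-ing pile 5 (size 104): 105 XOR 104 = 1
The Nim-value of this position is 1.

1


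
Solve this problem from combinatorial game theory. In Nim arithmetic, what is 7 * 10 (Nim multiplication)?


Nim multiplication is bilinear over XOR: (u XOR v) * w = (u*w) XOR (v*w).
So we split each operand into its bit components and XOR the pairwise Nim products.
7 = 1 + 2 + 4 (as XOR of powers of 2).
10 = 2 + 8 (as XOR of powers of 2).
Using the standard Nim-product table on single bits:
  2*2 = 3,   2*4 = 8,   2*8 = 12,
  4*4 = 6,   4*8 = 11,  8*8 = 13,
and  1*x = x (identity), k*l = l*k (commutative).
Pairwise Nim products:
  1 * 2 = 2
  1 * 8 = 8
  2 * 2 = 3
  2 * 8 = 12
  4 * 2 = 8
  4 * 8 = 11
XOR them: 2 XOR 8 XOR 3 XOR 12 XOR 8 XOR 11 = 6.
Result: 7 * 10 = 6 (in Nim).

6


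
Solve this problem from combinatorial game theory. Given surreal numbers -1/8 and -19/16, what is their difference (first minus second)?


x = -1/8, y = -19/16
Converting to common denominator: 16
x = -2/16, y = -19/16
x - y = -1/8 - -19/16 = 17/16

17/16


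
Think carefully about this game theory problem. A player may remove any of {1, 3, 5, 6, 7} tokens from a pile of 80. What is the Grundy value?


The subtraction set is S = {1, 3, 5, 6, 7}.
G(k) = mex{ G(k - s) : s in S, s <= k }. We compute iteratively: G(0) = 0.
G(1) = mex({0}) = 1
G(2) = mex({1}) = 0
G(3) = mex({0}) = 1
G(4) = mex({1}) = 0
G(5) = mex({0}) = 1
G(6) = mex({0, 1}) = 2
G(7) = mex({0, 1, 2}) = 3
G(8) = mex({0, 1, 3}) = 2
G(9) = mex({0, 1, 2}) = 3
G(10) = mex({0, 1, 3}) = 2
G(11) = mex({0, 1, 2}) = 3
G(12) = mex({1, 2, 3}) = 0
G(13) = mex({0, 2, 3}) = 1
G(14) = mex({1, 2, 3}) = 0
G(15) = mex({0, 2, 3}) = 1
G(16) = mex({1, 2, 3}) = 0
G(17) = mex({0, 2, 3}) = 1
G(18) = mex({0, 1, 3}) = 2
Observe that G(12)..G(18) = 0, 1, 0, 1, 0, 1, 2 repeats G(0)..G(6) = 0, 1, 0, 1, 0, 1, 2.
For k >= max(S) = 7, G(k) is determined by the previous 7 values G(k-7)..G(k-1); a window of 7 consecutive values has recurred shifted by 12, so by induction G(k + 12) = G(k) for all k >= 0: the sequence is periodic from the start with period 12.
One period: G(0..11) = 0, 1, 0, 1, 0, 1, 2, 3, 2, 3, 2, 3.
80 mod 12 = 8, so G(80) = G(8) = 2.

2


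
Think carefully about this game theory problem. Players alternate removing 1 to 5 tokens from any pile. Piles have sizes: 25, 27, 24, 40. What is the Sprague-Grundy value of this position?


Subtraction set: {1, 2, 3, 4, 5}
For this subtraction set, G(n) = n mod 6 (period = max + 1 = 6).
Pile 1 (size 25): G(25) = 25 mod 6 = 1
Pile 2 (size 27): G(27) = 27 mod 6 = 3
Pile 3 (size 24): G(24) = 24 mod 6 = 0
Pile 4 (size 40): G(40) = 40 mod 6 = 4
Total Grundy value = XOR of all: 1 XOR 3 XOR 0 XOR 4 = 6

6


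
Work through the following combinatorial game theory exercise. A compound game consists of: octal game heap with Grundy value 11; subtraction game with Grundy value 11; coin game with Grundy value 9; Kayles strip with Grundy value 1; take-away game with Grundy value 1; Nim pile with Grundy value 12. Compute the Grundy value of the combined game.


By the Sprague-Grundy theorem, the Grundy value of a sum of games is the XOR of individual Grundy values.
octal game heap: Grundy value = 11. Running XOR: 0 XOR 11 = 11
subtraction game: Grundy value = 11. Running XOR: 11 XOR 11 = 0
coin game: Grundy value = 9. Running XOR: 0 XOR 9 = 9
Kayles strip: Grundy value = 1. Running XOR: 9 XOR 1 = 8
take-away game: Grundy value = 1. Running XOR: 8 XOR 1 = 9
Nim pile: Grundy value = 12. Running XOR: 9 XOR 12 = 5
The combined Grundy value is 5.

5


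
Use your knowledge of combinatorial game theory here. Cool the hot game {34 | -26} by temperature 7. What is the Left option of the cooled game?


Original game: {34 | -26} (a switch {a | b} with a > b).
Cooling by t (for t below the temperature (a - b)/2 = 30) taxes each move by t: {a | b} cooled by t is {a - t | b + t}.
Cooling amount: t = 7
Cooled Left option: 34 - 7 = 27
Cooled Right option: -26 + 7 = -19
Cooled game: {27 | -19}
Left option = 27

27


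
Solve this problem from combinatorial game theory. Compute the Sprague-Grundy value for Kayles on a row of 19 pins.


Kayles: a move removes 1 or 2 adjacent pins from a contiguous row.
Removing pins from a row of k leaves two independent rows (a, b) with a + b = k - 1 (one pin) or a + b = k - 2 (two pins); an end removal gives a = 0.
By Sprague-Grundy, G(k) = mex{ G(a) XOR G(b) } over all these splits. G(0) = 0.
G(1): splits (0,0):0^0=0 -> mex({0}) = 1
G(2): splits (0,1):0^1=1 (0,0):0^0=0 -> mex({0, 1}) = 2
G(3): splits (0,2):0^2=2 (1,1):1^1=0 (0,1):0^1=1 -> mex({0, 1, 2}) = 3
G(4): splits (0,3):0^3=3 (1,2):1^2=3 (0,2):0^2=2 (1,1):1^1=0 -> mex({0, 2, 3}) = 1
G(5): splits (0,4):0^1=1 (1,3):1^3=2 (2,2):2^2=0 (0,3):0^3=3 (1,2):1^2=3 -> mex({0, 1, 2, 3}) = 4
G(6) = mex({0, 1, 2, 4}) = 3
G(7) = mex({0, 1, 3, 4, 5}) = 2
G(8) = mex({0, 2, 3, 5, 6}) = 1
G(9) = mex({0, 1, 2, 3, 6, 7}) = 4
G(10) = mex({0, 1, 3, 4, 5, 7}) = 2
G(11) = mex({0, 1, 2, 3, 4, 5}) = 6
G(12) = mex({0, 1, 2, 3, 5, 6, 7}) = 4
G(13) = mex({0, 2, 3, 4, 6, 7}) = 1
G(14) = mex({0, 1, 4, 5, 6, 7}) = 2
G(15) = mex({0, 1, 2, 3, 4, 5, 6}) = 7
G(16) = mex({0, 2, 3, 5, 6, 7}) = 1
G(17) = mex({0, 1, 2, 3, 5, 6, 7}) = 4
G(18) = mex({0, 1, 2, 4, 5, 6}) = 3
G(19) = mex({0, 1, 3, 4, 5, 7}) = 2
Therefore G(19) = 2.

2


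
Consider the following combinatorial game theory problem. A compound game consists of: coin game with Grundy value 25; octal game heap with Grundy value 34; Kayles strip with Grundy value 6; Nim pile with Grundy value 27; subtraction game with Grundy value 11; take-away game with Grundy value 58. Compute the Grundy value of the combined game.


By the Sprague-Grundy theorem, the Grundy value of a sum of games is the XOR of individual Grundy values.
coin game: Grundy value = 25. Running XOR: 0 XOR 25 = 25
octal game heap: Grundy value = 34. Running XOR: 25 XOR 34 = 59
Kayles strip: Grundy value = 6. Running XOR: 59 XOR 6 = 61
Nim pile: Grundy value = 27. Running XOR: 61 XOR 27 = 38
subtraction game: Grundy value = 11. Running XOR: 38 XOR 11 = 45
take-away game: Grundy value = 58. Running XOR: 45 XOR 58 = 23
The combined Grundy value is 23.

23


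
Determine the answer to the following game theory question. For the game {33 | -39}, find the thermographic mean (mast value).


Game = {33 | -39}, a switch {a | b} with numbers a > b.
Its thermograph has left wall a - t and right wall b + t, which meet at t = (a - b)/2, where both equal (a + b)/2. So the mast (mean value) is at (a + b)/2.
Mean = (33 + (-39))/2 = -6/2 = -3

-3


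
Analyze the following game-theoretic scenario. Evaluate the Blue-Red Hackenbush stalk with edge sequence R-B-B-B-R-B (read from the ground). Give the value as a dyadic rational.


Edges (from ground): R-B-B-B-R-B
By Berlekamp's sign-expansion rule, a Blue-Red Hackenbush stalk has the value of the surreal number whose sign sequence is the edge sequence with B -> + and R -> -.
Sign sequence: -+++-+
Trace the sign expansion in the surreal number tree, starting from 0:
Edge 1: R (sign -) -> bounds (-inf, 0), value = -1
Edge 2: B (sign +) -> bounds (-1, 0), value = -1/2
Edge 3: B (sign +) -> bounds (-1/2, 0), value = -1/4
Edge 4: B (sign +) -> bounds (-1/4, 0), value = -1/8
Edge 5: R (sign -) -> bounds (-1/4, -1/8), value = -3/16
Edge 6: B (sign +) -> bounds (-3/16, -1/8), value = -5/32
Game value = -5/32

-5/32


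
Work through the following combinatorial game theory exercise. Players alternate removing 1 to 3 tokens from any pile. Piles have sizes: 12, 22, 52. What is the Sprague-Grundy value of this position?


Subtraction set: {1, 2, 3}
For this subtraction set, G(n) = n mod 4 (period = max + 1 = 4).
Pile 1 (size 12): G(12) = 12 mod 4 = 0
Pile 2 (size 22): G(22) = 22 mod 4 = 2
Pile 3 (size 52): G(52) = 52 mod 4 = 0
Total Grundy value = XOR of all: 0 XOR 2 XOR 0 = 2

2


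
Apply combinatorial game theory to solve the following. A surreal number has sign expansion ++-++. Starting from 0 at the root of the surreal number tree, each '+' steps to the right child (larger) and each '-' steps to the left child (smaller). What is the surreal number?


Sign expansion: ++-++
Rule: track bounds (lo, hi), initially (-inf, +inf). On '+', the current value becomes lo and we move to the simplest number in (value, hi): value + 1 if hi = +inf, otherwise the midpoint (value + hi)/2. On '-', the current value becomes hi and we move to value - 1 if lo = -inf, otherwise the midpoint (lo + value)/2.
Start at 0.
Step 1: sign = +, move right. Bounds: (0, +inf). Value = 1
Step 2: sign = +, move right. Bounds: (1, +inf). Value = 2
Step 3: sign = -, move left. Bounds: (1, 2). Value = 3/2
Step 4: sign = +, move right. Bounds: (3/2, 2). Value = 7/4
Step 5: sign = +, move right. Bounds: (7/4, 2). Value = 15/8
The surreal number with sign expansion ++-++ is 15/8.

15/8


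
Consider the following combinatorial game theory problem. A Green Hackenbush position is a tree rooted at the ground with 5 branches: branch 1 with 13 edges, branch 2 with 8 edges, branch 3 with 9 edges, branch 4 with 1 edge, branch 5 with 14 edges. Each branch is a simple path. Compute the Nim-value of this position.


The tree has 5 branches from the ground vertex.
In Green Hackenbush, the Nim-value of a simple path of length k is k.
Branch 1: length 13, Nim-value = 13
Branch 2: length 8, Nim-value = 8
Branch 3: length 9, Nim-value = 9
Branch 4: length 1, Nim-value = 1
Branch 5: length 14, Nim-value = 14
Total Nim-value = XOR of all branch values:
0 XOR 13 = 13
13 XOR 8 = 5
5 XOR 9 = 12
12 XOR 1 = 13
13 XOR 14 = 3
Nim-value of the tree = 3

3


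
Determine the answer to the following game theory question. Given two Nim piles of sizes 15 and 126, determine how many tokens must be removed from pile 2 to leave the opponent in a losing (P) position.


Piles: 15 and 126
Current XOR: 15 XOR 126 = 113 (non-zero, so this is an N-position).
To make the XOR zero, we need to find a move that balances the piles.
For pile 2 (size 126): target = 126 XOR 113 = 15
We reduce pile 2 from 126 to 15.
Tokens removed: 126 - 15 = 111
Verification: 15 XOR 15 = 0

111


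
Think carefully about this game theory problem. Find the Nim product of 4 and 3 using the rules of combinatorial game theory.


Nim multiplication is bilinear over XOR: (u XOR v) * w = (u*w) XOR (v*w).
So we split each operand into its bit components and XOR the pairwise Nim products.
4 = 4 (as XOR of powers of 2).
3 = 1 + 2 (as XOR of powers of 2).
Using the standard Nim-product table on single bits:
  2*2 = 3,   2*4 = 8,   2*8 = 12,
  4*4 = 6,   4*8 = 11,  8*8 = 13,
and  1*x = x (identity), k*l = l*k (commutative).
Pairwise Nim products:
  4 * 1 = 4
  4 * 2 = 8
XOR them: 4 XOR 8 = 12.
Result: 4 * 3 = 12 (in Nim).

12


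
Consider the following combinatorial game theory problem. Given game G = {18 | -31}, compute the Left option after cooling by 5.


Original game: {18 | -31} (a switch {a | b} with a > b).
Cooling by t (for t below the temperature (a - b)/2 = 49/2) taxes each move by t: {a | b} cooled by t is {a - t | b + t}.
Cooling amount: t = 5
Cooled Left option: 18 - 5 = 13
Cooled Right option: -31 + 5 = -26
Cooled game: {13 | -26}
Left option = 13

13


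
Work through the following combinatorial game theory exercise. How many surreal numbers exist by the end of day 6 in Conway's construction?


Day 0: {|} = 0 is born. Count = 1.
Day n: the number of surreal numbers born by day n is 2^(n+1) - 1.
By day 0: 2^1 - 1 = 1
By day 1: 2^2 - 1 = 3
By day 2: 2^3 - 1 = 7
By day 3: 2^4 - 1 = 15
By day 4: 2^5 - 1 = 31
By day 5: 2^6 - 1 = 63
By day 6: 2^7 - 1 = 127
By day 6: 127 surreal numbers.

127


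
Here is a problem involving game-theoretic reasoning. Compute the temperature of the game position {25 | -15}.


The game is {25 | -15}, a switch {a | b} with numbers a > b.
Cooling {a | b} by t gives {a - t | b + t}, which stops being hot when a - t = b + t, i.e. at t = (a - b)/2. So the temperature of a switch is (a - b)/2.
Temperature = (Left option - Right option) / 2
= (25 - (-15)) / 2
= 40 / 2
= 20

20


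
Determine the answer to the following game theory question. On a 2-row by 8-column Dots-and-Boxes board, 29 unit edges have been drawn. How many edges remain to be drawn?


Grid: 2 x 8 boxes, i.e. 3 rows and 9 columns of dots.
Horizontal edges: (rows + 1) * cols = 3 * 8 = 24
Vertical edges: rows * (cols + 1) = 2 * 9 = 18
Total edges: 24 + 18 = 42
Edges drawn: 29
Remaining: 42 - 29 = 13

13


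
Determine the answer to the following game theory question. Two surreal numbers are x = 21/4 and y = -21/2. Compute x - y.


x = 21/4, y = -21/2
Converting to common denominator: 4
x = 21/4, y = -42/4
x - y = 21/4 - -21/2 = 63/4

63/4


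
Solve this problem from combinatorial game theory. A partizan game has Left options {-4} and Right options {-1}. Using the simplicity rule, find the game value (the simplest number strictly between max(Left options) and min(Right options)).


Left options: {-4}, max = -4
Right options: {-1}, min = -1
All options are numbers and max(Left) < min(Right), so by the simplicity theorem the value is the simplest (earliest-born) number strictly between -4 and -1.
Integers -3 through -2 all lie strictly between -4 and -1.
Among integers, the simplest (lowest birthday = smallest |n|; 0 is born on day 0, +-n on day n) is -2.
No non-integer in the interval can be simpler: if x is a non-integer in the interval, then floor(x) or ceil(x) also lies in the interval (the interval contains an integer), and both are proper prefixes of x's sign expansion, i.e. born earlier. So the game value is -2.
Game value = -2

-2


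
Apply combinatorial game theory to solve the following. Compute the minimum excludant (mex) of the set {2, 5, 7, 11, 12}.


Set = {2, 5, 7, 11, 12}
0 is NOT in the set. This is the mex.
mex = 0

0


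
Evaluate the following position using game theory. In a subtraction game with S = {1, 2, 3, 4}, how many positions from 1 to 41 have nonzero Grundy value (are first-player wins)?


Subtraction set S = {1, 2, 3, 4}, so G(n) = n mod 5.
G(n) = 0 when n is a multiple of 5.
Multiples of 5 in [1, 41]: 8
N-positions (nonzero Grundy) = 41 - 8 = 33

33


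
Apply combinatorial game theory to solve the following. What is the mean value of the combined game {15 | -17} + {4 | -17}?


G1 = {15 | -17}, G2 = {4 | -17}
Each is a switch {a | b} with numbers a > b; its mean value is (a + b)/2, and mean value is additive over game sums: m(G1 + G2) = m(G1) + m(G2).
Mean of G1 = (15 + (-17))/2 = -2/2 = -1
Mean of G2 = (4 + (-17))/2 = -13/2 = -13/2
Mean of G1 + G2 = -1 + -13/2 = -15/2

-15/2


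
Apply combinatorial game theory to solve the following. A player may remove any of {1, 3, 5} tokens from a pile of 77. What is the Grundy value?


The subtraction set is S = {1, 3, 5}.
G(k) = mex{ G(k - s) : s in S, s <= k }. We compute iteratively: G(0) = 0.
G(1) = mex({0}) = 1
G(2) = mex({1}) = 0
G(3) = mex({0}) = 1
G(4) = mex({1}) = 0
G(5) = mex({0}) = 1
G(6) = mex({1}) = 0
Observe that G(2)..G(6) = 0, 1, 0, 1, 0 repeats G(0)..G(4) = 0, 1, 0, 1, 0.
For k >= max(S) = 5, G(k) is determined by the previous 5 values G(k-5)..G(k-1); a window of 5 consecutive values has recurred shifted by 2, so by induction G(k + 2) = G(k) for all k >= 0: the sequence is periodic from the start with period 2.
One period: G(0..1) = 0, 1.
77 mod 2 = 1, so G(77) = G(1) = 1.

1


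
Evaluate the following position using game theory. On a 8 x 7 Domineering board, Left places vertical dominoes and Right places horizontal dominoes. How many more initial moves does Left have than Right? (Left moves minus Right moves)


Board is 8 x 7 (rows x cols).
Left (vertical) placements: (rows-1) * cols = 7 * 7 = 49
Right (horizontal) placements: rows * (cols-1) = 8 * 6 = 48
Advantage = Left - Right = 49 - 48 = 1

1


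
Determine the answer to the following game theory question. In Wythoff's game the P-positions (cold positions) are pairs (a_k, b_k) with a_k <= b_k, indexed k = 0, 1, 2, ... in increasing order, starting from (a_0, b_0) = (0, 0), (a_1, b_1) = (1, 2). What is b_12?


By Wythoff's theorem, a_k = floor(k * phi) and b_k = floor(k * phi^2) = a_k + k, where phi = (1 + sqrt(5))/2 is the golden ratio.
phi = (1 + sqrt(5))/2 = 1.618034
phi^2 = phi + 1 = 2.618034
k = 12
k * phi^2 = 12 * 2.618034 = 31.416408
b_12 = floor(k * phi^2) = 31 (check: a_12 + k = 19 + 12 = 31)

31


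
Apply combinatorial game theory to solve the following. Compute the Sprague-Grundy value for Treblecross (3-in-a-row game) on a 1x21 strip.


Treblecross: place X on empty cells; 3-in-a-row wins.
Playing within two cells of an existing X lets the opponent win at once, so sensible play treats the cells i-2..i+2 around each X as dead. The player left with no safe cell loses, so this is a normal-play take-away game on strips of safe cells.
Placing X at cell i (0-indexed) of a strip of k safe cells leaves independent strips of sizes max(0, i-2) and max(0, k-i-3). Hence G(k) = mex{ G(max(0,i-2)) XOR G(max(0,k-i-3)) : 0 <= i < k }, with G(0) = 0.
G(1): splits (0,0):0^0=0 -> mex({0}) = 1
G(2): splits (0,0):0^0=0 -> mex({0}) = 1
G(3): splits (0,0):0^0=0 -> mex({0}) = 1
G(4): splits (0,1):0^1=1 (0,0):0^0=0 -> mex({0, 1}) = 2
G(5): splits (0,2):0^1=1 (0,1):0^1=1 (0,0):0^0=0 -> mex({0, 1}) = 2
G(6) = mex({1}) = 0
G(7) = mex({0, 1, 2}) = 3
G(8) = mex({0, 1, 2}) = 3
G(9) = mex({0, 2}) = 1
G(10) = mex({0, 2, 3}) = 1
G(11) = mex({0, 3}) = 1
G(12) = mex({1, 3}) = 0
G(13) = mex({0, 1, 2, 3}) = 4
G(14) = mex({0, 1, 2}) = 3
G(15) = mex({0, 1, 2}) = 3
G(16) = mex({0, 1, 2, 4}) = 3
G(17) = mex({0, 1, 3, 4}) = 2
G(18) = mex({0, 1, 3, 4}) = 2
G(19) = mex({0, 1, 3, 5}) = 2
G(20) = mex({0, 1, 2, 3, 5}) = 4
G(21) = mex({0, 1, 2, 3, 5}) = 4
Therefore G(21) = 4.

4


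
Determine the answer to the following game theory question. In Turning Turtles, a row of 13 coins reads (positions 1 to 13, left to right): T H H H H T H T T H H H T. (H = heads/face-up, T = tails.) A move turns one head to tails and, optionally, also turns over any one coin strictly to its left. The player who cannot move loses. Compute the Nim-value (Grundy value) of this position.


Coins: T H H H H T H T T H H H T
Key fact: a single head at position k behaves exactly like a Nim heap of size k (turning it to T and optionally flipping a coin at j < k corresponds to moving the heap from k to j, or to 0), and heads combine as a disjunctive sum (two heads at the same place would cancel, matching j XOR j = 0). So the Nim-value is the XOR of the 1-indexed positions of the heads.
Face-up positions (1-indexed): [2, 3, 4, 5, 7, 10, 11, 12]
XOR 0 with 2: 0 XOR 2 = 2
XOR 2 with 3: 2 XOR 3 = 1
XOR 1 with 4: 1 XOR 4 = 5
XOR 5 with 5: 5 XOR 5 = 0
XOR 0 with 7: 0 XOR 7 = 7
XOR 7 with 10: 7 XOR 10 = 13
XOR 13 with 11: 13 XOR 11 = 6
XOR 6 with 12: 6 XOR 12 = 10
Nim-value = 10

10


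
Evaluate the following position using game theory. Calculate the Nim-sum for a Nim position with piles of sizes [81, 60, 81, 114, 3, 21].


We need the XOR (exclusive or) of all pile sizes.
After XOR-ing pile 1 (size 81): 0 XOR 81 = 81
After XOR-ing pile 2 (size 60): 81 XOR 60 = 109
After XOR-ing pile 3 (size 81): 109 XOR 81 = 60
After XOR-ing pile 4 (size 114): 60 XOR 114 = 78
After XOR-ing pile 5 (size 3): 78 XOR 3 = 77
After XOR-ing pile 6 (size 21): 77 XOR 21 = 88
The Nim-value of this position is 88.

88


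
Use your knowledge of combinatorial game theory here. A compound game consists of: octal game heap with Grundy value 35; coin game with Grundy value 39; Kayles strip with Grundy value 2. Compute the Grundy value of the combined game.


By the Sprague-Grundy theorem, the Grundy value of a sum of games is the XOR of individual Grundy values.
octal game heap: Grundy value = 35. Running XOR: 0 XOR 35 = 35
coin game: Grundy value = 39. Running XOR: 35 XOR 39 = 4
Kayles strip: Grundy value = 2. Running XOR: 4 XOR 2 = 6
The combined Grundy value is 6.

6


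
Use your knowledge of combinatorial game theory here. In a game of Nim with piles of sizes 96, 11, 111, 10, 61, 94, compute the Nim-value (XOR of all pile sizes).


We need the XOR (exclusive or) of all pile sizes.
After XOR-ing pile 1 (size 96): 0 XOR 96 = 96
After XOR-ing pile 2 (size 11): 96 XOR 11 = 107
After XOR-ing pile 3 (size 111): 107 XOR 111 = 4
After XOR-ing pile 4 (size 10): 4 XOR 10 = 14
After XOR-ing pile 5 (size 61): 14 XOR 61 = 51
After XOR-ing pile 6 (size 94): 51 XOR 94 = 109
The Nim-value of this position is 109.

109


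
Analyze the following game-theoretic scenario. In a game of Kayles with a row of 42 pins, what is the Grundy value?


Kayles: a move removes 1 or 2 adjacent pins from a contiguous row.
Removing pins from a row of k leaves two independent rows (a, b) with a + b = k - 1 (one pin) or a + b = k - 2 (two pins); an end removal gives a = 0.
By Sprague-Grundy, G(k) = mex{ G(a) XOR G(b) } over all these splits. G(0) = 0.
G(1): splits (0,0):0^0=0 -> mex({0}) = 1
G(2): splits (0,1):0^1=1 (0,0):0^0=0 -> mex({0, 1}) = 2
G(3): splits (0,2):0^2=2 (1,1):1^1=0 (0,1):0^1=1 -> mex({0, 1, 2}) = 3
G(4): splits (0,3):0^3=3 (1,2):1^2=3 (0,2):0^2=2 (1,1):1^1=0 -> mex({0, 2, 3}) = 1
G(5): splits (0,4):0^1=1 (1,3):1^3=2 (2,2):2^2=0 (0,3):0^3=3 (1,2):1^2=3 -> mex({0, 1, 2, 3}) = 4
G(6) = mex({0, 1, 2, 4}) = 3
G(7) = mex({0, 1, 3, 4, 5}) = 2
G(8) = mex({0, 2, 3, 5, 6}) = 1
G(9) = mex({0, 1, 2, 3, 6, 7}) = 4
G(10) = mex({0, 1, 3, 4, 5, 7}) = 2
G(11) = mex({0, 1, 2, 3, 4, 5}) = 6
G(12) = mex({0, 1, 2, 3, 5, 6, 7}) = 4
G(13) = mex({0, 2, 3, 4, 6, 7}) = 1
G(14) = mex({0, 1, 4, 5, 6, 7}) = 2
G(15) = mex({0, 1, 2, 3, 4, 5, 6}) = 7
G(16) = mex({0, 2, 3, 5, 6, 7}) = 1
G(17) = mex({0, 1, 2, 3, 5, 6, 7}) = 4
G(18) = mex({0, 1, 2, 4, 5, 6}) = 3
G(19) = mex({0, 1, 3, 4, 5, 7}) = 2
G(20) = mex({0, 2, 3, 4, 5, 6, 7}) = 1
G(21) = mex({0, 1, 2, 3, 5, 6, 7}) = 4
G(22) = mex({0, 1, 2, 3, 4, 5, 7}) = 6
G(23) = mex({0, 1, 2, 3, 4, 5, 6}) = 7
G(24) = mex({0, 1, 2, 3, 5, 6, 7}) = 4
G(25) = mex({0, 2, 3, 4, 6, 7}) = 1
G(26) = mex({0, 1, 3, 4, 5, 6, 7}) = 2
G(27) = mex({0, 1, 2, 3, 4, 5, 6, 7}) = 8
G(28) = mex({0, 1, 2, 3, 4, 6, 7, 8}) = 5
G(29) = mex({0, 1, 2, 3, 5, 6, 7, 8, 9}) = 4
G(30) = mex({0, 1, 2, 3, 4, 5, 6, 9, 10}) = 7
G(31) = mex({0, 1, 3, 4, 5, 7, 10, 11}) = 2
G(32) = mex({0, 2, 3, 4, 5, 6, 7, 9, 11}) = 1
G(33) = mex({0, 1, 2, 3, 4, 5, 6, 7, 9, 12}) = 8
G(34) = mex({0, 1, 2, 3, 4, 5, 7, 8, 11, 12}) = 6
G(35) = mex({0, 1, 2, 3, 4, 5, 6, 8, 9, 10, 11}) = 7
G(36) = mex({0, 1, 2, 3, 5, 6, 7, 9, 10}) = 4
G(37) = mex({0, 2, 3, 4, 6, 7, 9, 10, 11, 12}) = 1
G(38) = mex({0, 1, 3, 4, 5, 6, 7, 9, 10, 11, 12}) = 2
G(39) = mex({0, 1, 2, 4, 5, 6, 7, 9, 10, 12, 14}) = 3
G(40) = mex({0, 2, 3, 4, 6, 7, 11, 12, 14}) = 1
G(41) = mex({0, 1, 2, 3, 5, 6, 7, 9, 10, 11, 12}) = 4
G(42) = mex({0, 1, 2, 3, 4, 5, 6, 9, 10}) = 7
Therefore G(42) = 7.

7


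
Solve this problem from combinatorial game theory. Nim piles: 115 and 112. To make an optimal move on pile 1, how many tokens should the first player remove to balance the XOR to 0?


Piles: 115 and 112
Current XOR: 115 XOR 112 = 3 (non-zero, so this is an N-position).
To make the XOR zero, we need to find a move that balances the piles.
For pile 1 (size 115): target = 115 XOR 3 = 112
We reduce pile 1 from 115 to 112.
Tokens removed: 115 - 112 = 3
Verification: 112 XOR 112 = 0

3


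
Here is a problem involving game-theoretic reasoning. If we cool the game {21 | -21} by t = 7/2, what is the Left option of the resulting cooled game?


Original game: {21 | -21} (a switch {a | b} with a > b).
Cooling by t (for t below the temperature (a - b)/2 = 21) taxes each move by t: {a | b} cooled by t is {a - t | b + t}.
Cooling amount: t = 7/2
Cooled Left option: 21 - 7/2 = 35/2
Cooled Right option: -21 + 7/2 = -35/2
Cooled game: {35/2 | -35/2}
Left option = 35/2

35/2


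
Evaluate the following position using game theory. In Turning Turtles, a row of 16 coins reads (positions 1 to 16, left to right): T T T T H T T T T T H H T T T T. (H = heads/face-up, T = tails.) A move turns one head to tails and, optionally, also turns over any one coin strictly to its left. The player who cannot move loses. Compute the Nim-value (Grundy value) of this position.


Coins: T T T T H T T T T T H H T T T T
Key fact: a single head at position k behaves exactly like a Nim heap of size k (turning it to T and optionally flipping a coin at j < k corresponds to moving the heap from k to j, or to 0), and heads combine as a disjunctive sum (two heads at the same place would cancel, matching j XOR j = 0). So the Nim-value is the XOR of the 1-indexed positions of the heads.
Face-up positions (1-indexed): [5, 11, 12]
XOR 0 with 5: 0 XOR 5 = 5
XOR 5 with 11: 5 XOR 11 = 14
XOR 14 with 12: 14 XOR 12 = 2
Nim-value = 2

2


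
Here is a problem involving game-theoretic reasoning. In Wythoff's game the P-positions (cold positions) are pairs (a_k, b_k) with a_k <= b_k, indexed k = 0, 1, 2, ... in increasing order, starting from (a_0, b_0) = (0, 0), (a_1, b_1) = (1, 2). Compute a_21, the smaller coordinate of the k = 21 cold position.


By Wythoff's theorem, a_k = floor(k * phi) and b_k = floor(k * phi^2) = a_k + k, where phi = (1 + sqrt(5))/2 is the golden ratio.
phi = (1 + sqrt(5))/2 = 1.618034
k = 21
k * phi = 21 * 1.618034 = 33.978714
a_21 = floor(k * phi) = 33

33


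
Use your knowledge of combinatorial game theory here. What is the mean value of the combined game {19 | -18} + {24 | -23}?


G1 = {19 | -18}, G2 = {24 | -23}
Each is a switch {a | b} with numbers a > b; its mean value is (a + b)/2, and mean value is additive over game sums: m(G1 + G2) = m(G1) + m(G2).
Mean of G1 = (19 + (-18))/2 = 1/2 = 1/2
Mean of G2 = (24 + (-23))/2 = 1/2 = 1/2
Mean of G1 + G2 = 1/2 + 1/2 = 1

1


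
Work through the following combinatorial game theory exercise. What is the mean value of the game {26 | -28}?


Game = {26 | -28}, a switch {a | b} with numbers a > b.
Its thermograph has left wall a - t and right wall b + t, which meet at t = (a - b)/2, where both equal (a + b)/2. So the mast (mean value) is at (a + b)/2.
Mean = (26 + (-28))/2 = -2/2 = -1

-1


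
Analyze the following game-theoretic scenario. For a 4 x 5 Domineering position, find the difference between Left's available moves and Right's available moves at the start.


Board is 4 x 5 (rows x cols).
Left (vertical) placements: (rows-1) * cols = 3 * 5 = 15
Right (horizontal) placements: rows * (cols-1) = 4 * 4 = 16
Advantage = Left - Right = 15 - 16 = -1

-1


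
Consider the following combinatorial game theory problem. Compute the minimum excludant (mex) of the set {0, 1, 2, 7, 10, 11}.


Set = {0, 1, 2, 7, 10, 11}
0 is in the set.
1 is in the set.
2 is in the set.
3 is NOT in the set. This is the mex.
mex = 3

3


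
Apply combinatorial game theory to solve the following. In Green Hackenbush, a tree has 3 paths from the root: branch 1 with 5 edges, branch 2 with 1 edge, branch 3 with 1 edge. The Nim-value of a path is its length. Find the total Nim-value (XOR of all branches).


The tree has 3 branches from the ground vertex.
In Green Hackenbush, the Nim-value of a simple path of length k is k.
Branch 1: length 5, Nim-value = 5
Branch 2: length 1, Nim-value = 1
Branch 3: length 1, Nim-value = 1
Total Nim-value = XOR of all branch values:
0 XOR 5 = 5
5 XOR 1 = 4
4 XOR 1 = 5
Nim-value of the tree = 5

5


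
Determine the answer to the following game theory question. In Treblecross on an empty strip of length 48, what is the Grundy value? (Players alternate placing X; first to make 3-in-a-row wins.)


Treblecross: place X on empty cells; 3-in-a-row wins.
Playing within two cells of an existing X lets the opponent win at once, so sensible play treats the cells i-2..i+2 around each X as dead. The player left with no safe cell loses, so this is a normal-play take-away game on strips of safe cells.
Placing X at cell i (0-indexed) of a strip of k safe cells leaves independent strips of sizes max(0, i-2) and max(0, k-i-3). Hence G(k) = mex{ G(max(0,i-2)) XOR G(max(0,k-i-3)) : 0 <= i < k }, with G(0) = 0.
G(1): splits (0,0):0^0=0 -> mex({0}) = 1
G(2): splits (0,0):0^0=0 -> mex({0}) = 1
G(3): splits (0,0):0^0=0 -> mex({0}) = 1
G(4): splits (0,1):0^1=1 (0,0):0^0=0 -> mex({0, 1}) = 2
G(5): splits (0,2):0^1=1 (0,1):0^1=1 (0,0):0^0=0 -> mex({0, 1}) = 2
G(6) = mex({1}) = 0
G(7) = mex({0, 1, 2}) = 3
G(8) = mex({0, 1, 2}) = 3
G(9) = mex({0, 2}) = 1
G(10) = mex({0, 2, 3}) = 1
G(11) = mex({0, 3}) = 1
G(12) = mex({1, 3}) = 0
G(13) = mex({0, 1, 2, 3}) = 4
G(14) = mex({0, 1, 2}) = 3
G(15) = mex({0, 1, 2}) = 3
G(16) = mex({0, 1, 2, 4}) = 3
G(17) = mex({0, 1, 3, 4}) = 2
G(18) = mex({0, 1, 3, 4}) = 2
G(19) = mex({0, 1, 3, 5}) = 2
G(20) = mex({0, 1, 2, 3, 5}) = 4
G(21) = mex({0, 1, 2, 3, 5}) = 4
G(22) = mex({1, 2, 6}) = 0
G(23) = mex({0, 1, 2, 3, 4, 6}) = 5
G(24) = mex({0, 1, 2, 3, 4}) = 5
G(25) = mex({0, 1, 3, 4, 7}) = 2
G(26) = mex({0, 1, 3, 4, 5, 7}) = 2
G(27) = mex({0, 1, 3, 5}) = 2
G(28) = mex({0, 1, 2, 5}) = 3
G(29) = mex({0, 1, 2, 4, 5, 6}) = 3
G(30) = mex({1, 2, 4, 6}) = 0
G(31) = mex({0, 1, 2, 3, 4, 6}) = 5
G(32) = mex({1, 2, 3, 4, 7}) = 0
G(33) = mex({0, 3, 7}) = 1
G(34) = mex({0, 2, 3, 5, 7}) = 1
G(35) = mex({0, 2, 3, 5, 6}) = 1
G(36) = mex({0, 1, 2, 5, 6}) = 3
G(37) = mex({0, 1, 2, 4, 5, 6}) = 3
G(38) = mex({0, 1, 2, 4}) = 3
G(39) = mex({0, 1, 2, 3, 4, 7}) = 5
G(40) = mex({0, 1, 2, 3, 4, 5, 7}) = 6
G(41) = mex({0, 1, 2, 3, 5, 7}) = 4
G(42) = mex({0, 1, 2, 3, 5, 6, 7}) = 4
G(43) = mex({0, 2, 3, 5, 6}) = 1
G(44) = mex({1, 2, 3, 4, 5, 6}) = 0
G(45) = mex({0, 1, 2, 3, 4, 6, 7}) = 5
G(46) = mex({0, 1, 2, 3, 4, 7}) = 5
G(47) = mex({0, 1, 2, 3, 4, 5, 7}) = 6
G(48) = mex({0, 1, 2, 3, 4, 5, 7}) = 6
Therefore G(48) = 6.

6


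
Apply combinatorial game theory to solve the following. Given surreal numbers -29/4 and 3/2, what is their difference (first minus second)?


x = -29/4, y = 3/2
Converting to common denominator: 4
x = -29/4, y = 6/4
x - y = -29/4 - 3/2 = -35/4

-35/4


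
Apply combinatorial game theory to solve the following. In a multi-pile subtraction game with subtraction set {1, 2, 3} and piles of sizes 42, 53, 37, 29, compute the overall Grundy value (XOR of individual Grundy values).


Subtraction set: {1, 2, 3}
For this subtraction set, G(n) = n mod 4 (period = max + 1 = 4).
Pile 1 (size 42): G(42) = 42 mod 4 = 2
Pile 2 (size 53): G(53) = 53 mod 4 = 1
Pile 3 (size 37): G(37) = 37 mod 4 = 1
Pile 4 (size 29): G(29) = 29 mod 4 = 1
Total Grundy value = XOR of all: 2 XOR 1 XOR 1 XOR 1 = 3

3


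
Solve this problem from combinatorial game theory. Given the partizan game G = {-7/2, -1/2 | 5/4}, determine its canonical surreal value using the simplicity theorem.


Left options: {-7/2, -1/2}, max = -1/2
Right options: {5/4}, min = 5/4
All options are numbers and max(Left) < min(Right), so by the simplicity theorem the value is the simplest (earliest-born) number strictly between -1/2 and 5/4.
Integers 0 through 1 all lie strictly between -1/2 and 5/4.
Among integers, the simplest (lowest birthday = smallest |n|; 0 is born on day 0, +-n on day n) is 0.
No non-integer in the interval can be simpler: if x is a non-integer in the interval, then floor(x) or ceil(x) also lies in the interval (the interval contains an integer), and both are proper prefixes of x's sign expansion, i.e. born earlier. So the game value is 0.
Game value = 0

0


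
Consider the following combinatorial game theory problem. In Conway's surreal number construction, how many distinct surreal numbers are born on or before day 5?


Day 0: {|} = 0 is born. Count = 1.
Day n: the number of surreal numbers born by day n is 2^(n+1) - 1.
By day 0: 2^1 - 1 = 1
By day 1: 2^2 - 1 = 3
By day 2: 2^3 - 1 = 7
By day 3: 2^4 - 1 = 15
By day 4: 2^5 - 1 = 31
By day 5: 2^6 - 1 = 63
By day 5: 63 surreal numbers.

63


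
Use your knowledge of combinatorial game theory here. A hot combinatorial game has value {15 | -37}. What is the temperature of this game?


The game is {15 | -37}, a switch {a | b} with numbers a > b.
Cooling {a | b} by t gives {a - t | b + t}, which stops being hot when a - t = b + t, i.e. at t = (a - b)/2. So the temperature of a switch is (a - b)/2.
Temperature = (Left option - Right option) / 2
= (15 - (-37)) / 2
= 52 / 2
= 26

26


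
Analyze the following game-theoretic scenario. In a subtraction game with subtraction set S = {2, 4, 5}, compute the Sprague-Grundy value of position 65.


The subtraction set is S = {2, 4, 5}.
G(k) = mex{ G(k - s) : s in S, s <= k }. We compute iteratively: G(0) = 0.
G(1) = mex({}) = 0
G(2) = mex({0}) = 1
G(3) = mex({0}) = 1
G(4) = mex({0, 1}) = 2
G(5) = mex({0, 1}) = 2
G(6) = mex({0, 1, 2}) = 3
G(7) = mex({1, 2}) = 0
G(8) = mex({1, 2, 3}) = 0
G(9) = mex({0, 2}) = 1
G(10) = mex({0, 2, 3}) = 1
G(11) = mex({0, 1, 3}) = 2
Observe that G(7)..G(11) = 0, 0, 1, 1, 2 repeats G(0)..G(4) = 0, 0, 1, 1, 2.
For k >= max(S) = 5, G(k) is determined by the previous 5 values G(k-5)..G(k-1); a window of 5 consecutive values has recurred shifted by 7, so by induction G(k + 7) = G(k) for all k >= 0: the sequence is periodic from the start with period 7.
One period: G(0..6) = 0, 0, 1, 1, 2, 2, 3.
65 mod 7 = 2, so G(65) = G(2) = 1.

1


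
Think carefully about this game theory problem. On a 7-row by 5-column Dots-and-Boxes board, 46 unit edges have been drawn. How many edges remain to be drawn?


Grid: 7 x 5 boxes, i.e. 8 rows and 6 columns of dots.
Horizontal edges: (rows + 1) * cols = 8 * 5 = 40
Vertical edges: rows * (cols + 1) = 7 * 6 = 42
Total edges: 40 + 42 = 82
Edges drawn: 46
Remaining: 82 - 46 = 36

36


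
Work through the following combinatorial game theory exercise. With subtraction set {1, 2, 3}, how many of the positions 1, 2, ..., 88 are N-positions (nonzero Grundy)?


Subtraction set S = {1, 2, 3}, so G(n) = n mod 4.
G(n) = 0 when n is a multiple of 4.
Multiples of 4 in [1, 88]: 22
N-positions (nonzero Grundy) = 88 - 22 = 66

66


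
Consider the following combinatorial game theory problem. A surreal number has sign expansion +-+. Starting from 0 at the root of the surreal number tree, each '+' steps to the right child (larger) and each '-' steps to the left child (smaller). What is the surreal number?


Sign expansion: +-+
Rule: track bounds (lo, hi), initially (-inf, +inf). On '+', the current value becomes lo and we move to the simplest number in (value, hi): value + 1 if hi = +inf, otherwise the midpoint (value + hi)/2. On '-', the current value becomes hi and we move to value - 1 if lo = -inf, otherwise the midpoint (lo + value)/2.
Start at 0.
Step 1: sign = +, move right. Bounds: (0, +inf). Value = 1
Step 2: sign = -, move left. Bounds: (0, 1). Value = 1/2
Step 3: sign = +, move right. Bounds: (1/2, 1). Value = 3/4
The surreal number with sign expansion +-+ is 3/4.

3/4


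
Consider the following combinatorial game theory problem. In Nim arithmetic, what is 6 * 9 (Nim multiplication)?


Nim multiplication is bilinear over XOR: (u XOR v) * w = (u*w) XOR (v*w).
So we split each operand into its bit components and XOR the pairwise Nim products.
6 = 2 + 4 (as XOR of powers of 2).
9 = 1 + 8 (as XOR of powers of 2).
Using the standard Nim-product table on single bits:
  2*2 = 3,   2*4 = 8,   2*8 = 12,
  4*4 = 6,   4*8 = 11,  8*8 = 13,
and  1*x = x (identity), k*l = l*k (commutative).
Pairwise Nim products:
  2 * 1 = 2
  2 * 8 = 12
  4 * 1 = 4
  4 * 8 = 11
XOR them: 2 XOR 12 XOR 4 XOR 11 = 1.
Result: 6 * 9 = 1 (in Nim).

1


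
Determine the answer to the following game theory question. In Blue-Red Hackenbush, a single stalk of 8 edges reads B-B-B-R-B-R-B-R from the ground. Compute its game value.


Edges (from ground): B-B-B-R-B-R-B-R
By Berlekamp's sign-expansion rule, a Blue-Red Hackenbush stalk has the value of the surreal number whose sign sequence is the edge sequence with B -> + and R -> -.
Sign sequence: +++-+-+-
Trace the sign expansion in the surreal number tree, starting from 0:
Edge 1: B (sign +) -> bounds (0, +inf), value = 1
Edge 2: B (sign +) -> bounds (1, +inf), value = 2
Edge 3: B (sign +) -> bounds (2, +inf), value = 3
Edge 4: R (sign -) -> bounds (2, 3), value = 5/2
Edge 5: B (sign +) -> bounds (5/2, 3), value = 11/4
Edge 6: R (sign -) -> bounds (5/2, 11/4), value = 21/8
Edge 7: B (sign +) -> bounds (21/8, 11/4), value = 43/16
Edge 8: R (sign -) -> bounds (21/8, 43/16), value = 85/32
Game value = 85/32

85/32
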